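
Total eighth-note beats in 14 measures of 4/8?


Reasoning:
Time signature 4/8: the bottom number 8 means the eighth note gets one count
The top number 4 means 4 eighth-note beats per measure
Total = 4 × 14 measures
= 56 eighth-note beats


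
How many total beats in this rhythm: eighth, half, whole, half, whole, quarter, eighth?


Let's work it out.
Beat values:
  eighth = 0.5 beats
  half = 2 beats
  whole = 4 beats
  half = 2 beats
  whole = 4 beats
  quarter = 1 beat
  eighth = 0.5 beats
Sum = 0.5 + 2 + 4 + 2 + 4 + 1 + 0.5
= 14 beats


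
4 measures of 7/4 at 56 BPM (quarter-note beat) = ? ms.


Quarter-note beat duration = 60000 / 56 ms
Beats per measure (7/4) = 7
One measure = 7 × 60000 / 56 = 420000 / 56 ms
4 measures = 4 × 420000 / 56 = 1680000 / 56
= 30000.0 ms


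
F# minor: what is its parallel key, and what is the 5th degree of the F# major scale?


Working:
Parallel keys share the same tonic but differ in mode
F# minor → parallel is F# major
F# major scale: F# G# A# B C# D# E#
= F# major; 5th degree = C#


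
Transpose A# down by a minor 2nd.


minor 2nd: 2 letter names, 1 semitones
Letter: A - 1 → G
Pitch: A# - 1 semitones, spelled as a G → G##
= G##


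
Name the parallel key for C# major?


Reasoning:
Parallel keys share the same tonic but differ in mode
C# major → parallel is C# minor
= C# minor


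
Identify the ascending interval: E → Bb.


Reasoning:
Letter names: E → B spans 5 letter names → a 5th
Semitones: E → Bb = 6 half-steps
A 5th of 6 semitones is a diminished 5th
= diminished 5th


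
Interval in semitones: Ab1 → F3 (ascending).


Working:
Absolute semitone position = octave×12 + chromatic position
Ab1: 1×12 + 8 = 20
F3: 3×12 + 5 = 41
Difference = 41 - 20 = 21
= 21 semitones


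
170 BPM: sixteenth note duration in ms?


Working:
One quarter-note beat = 60000 / BPM = 60000 / 170 ms
Sixteenth note = 1/4 × quarter note
Duration = 1/4 × 60000 / 170 = 15000 / 170
= 88.2 ms


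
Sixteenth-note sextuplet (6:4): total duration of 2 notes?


Reasoning:
Sextuplet: 6 notes occupy the space of 4 sixteenth notes
Space = 4 × 1/4 = 1 beat
Each sextuplet note = 1 / 6 = 1/6 beats
2 notes = 2 × 1/6 = 1/3
= 1/3 beats


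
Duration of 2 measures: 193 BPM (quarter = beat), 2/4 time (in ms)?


Quarter-note beat duration = 60000 / 193 ms
Beats per measure (2/4) = 2
One measure = 2 × 60000 / 193 = 120000 / 193 ms
2 measures = 2 × 120000 / 193 = 240000 / 193
= 1243.5 ms


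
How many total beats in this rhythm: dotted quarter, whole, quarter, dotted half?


Reasoning:
Beat values:
  dotted quarter = 1.5 beats
  whole = 4 beats
  quarter = 1 beat
  dotted half = 3 beats
Sum = 1.5 + 4 + 1 + 3
= 9.5 beats


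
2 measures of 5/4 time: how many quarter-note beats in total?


Reasoning:
Time signature 5/4: the bottom number 4 means the quarter note gets one count
The top number 5 means 5 quarter-note beats per measure
Total = 5 × 2 measures
= 10 quarter-note beats


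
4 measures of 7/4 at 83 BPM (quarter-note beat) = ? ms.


Step by step:
Quarter-note beat duration = 60000 / 83 ms
Beats per measure (7/4) = 7
One measure = 7 × 60000 / 83 = 420000 / 83 ms
4 measures = 4 × 420000 / 83 = 1680000 / 83
= 20241.0 ms


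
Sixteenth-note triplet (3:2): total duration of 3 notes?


Step by step:
Triplet: 3 notes occupy the space of 2 sixteenth notes
Space = 2 × 1/4 = 1/2 beats
Each triplet note = 1/2 / 3 = 1/6 beats
3 notes = 3 × 1/6 = 1/2
= 1/2 beats


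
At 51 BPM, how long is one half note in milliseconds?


Working:
One quarter-note beat = 60000 / BPM = 60000 / 51 ms
Half note = 2 × quarter note
Duration = 2 × 60000 / 51 = 120000 / 51
= 2352.9 ms


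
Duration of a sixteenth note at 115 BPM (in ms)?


One quarter-note beat = 60000 / BPM = 60000 / 115 ms
Sixteenth note = 1/4 × quarter note
Duration = 1/4 × 60000 / 115 = 15000 / 115
= 130.4 ms


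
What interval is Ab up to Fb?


Let's work it out.
Letter names: A → F spans 6 letter names → a 6th
Semitones: Ab → Fb = 8 half-steps
A 6th of 8 semitones is a minor 6th
= minor 6th


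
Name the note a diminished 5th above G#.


Reasoning:
A 5th spans 5 letter names, so from G we land on D
A diminished 5th = 6 semitones above G#
Spell D at that pitch: D
= D


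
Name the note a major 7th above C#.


Reasoning:
A 7th spans 7 letter names, so from C we land on B
A major 7th = 11 semitones above C#
Spell B at that pitch: B#
= B#


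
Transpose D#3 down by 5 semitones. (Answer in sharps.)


Step by step:
D#3: chromatic position 3 in octave 3 → absolute = 3×12 + 3 = 39
Transpose down 5: 39 - 5 = 34
34 = 2×12 + 10 → A# in octave 2
Result = A#2


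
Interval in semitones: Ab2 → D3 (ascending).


Let's work it out.
Absolute semitone position = octave×12 + chromatic position
Ab2: 2×12 + 8 = 32
D3: 3×12 + 2 = 38
Difference = 38 - 32 = 6
= 6 semitones


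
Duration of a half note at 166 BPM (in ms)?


Working:
One quarter-note beat = 60000 / BPM = 60000 / 166 ms
Half note = 2 × quarter note
Duration = 2 × 60000 / 166 = 120000 / 166
= 722.9 ms


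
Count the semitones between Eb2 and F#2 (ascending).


Reasoning:
Absolute semitone position = octave×12 + chromatic position
Eb2: 2×12 + 3 = 27
F#2: 2×12 + 6 = 30
Difference = 30 - 27 = 3
= 3 semitones


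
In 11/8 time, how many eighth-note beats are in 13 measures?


Time signature 11/8: the bottom number 8 means the eighth note gets one count
The top number 11 means 11 eighth-note beats per measure
Total = 11 × 13 measures
= 143 eighth-note beats


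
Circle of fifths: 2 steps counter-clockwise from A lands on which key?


Solution.
Each counter-clockwise step moves down a perfect 5th (= up a perfect 4th)
From A: A → D → G
= G


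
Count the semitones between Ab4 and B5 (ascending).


Solution.
Absolute semitone position = octave×12 + chromatic position
Ab4: 4×12 + 8 = 56
B5: 5×12 + 11 = 71
Difference = 71 - 56 = 15
= 15 semitones


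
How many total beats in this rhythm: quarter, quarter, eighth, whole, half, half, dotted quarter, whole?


Solution.
Beat values:
  quarter = 1 beat
  quarter = 1 beat
  eighth = 0.5 beats
  whole = 4 beats
  half = 2 beats
  half = 2 beats
  dotted quarter = 1.5 beats
  whole = 4 beats
Sum = 1 + 1 + 0.5 + 4 + 2 + 2 + 1.5 + 4
= 16 beats


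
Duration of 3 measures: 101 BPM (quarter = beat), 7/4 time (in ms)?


Working:
Quarter-note beat duration = 60000 / 101 ms
Beats per measure (7/4) = 7
One measure = 7 × 60000 / 101 = 420000 / 101 ms
3 measures = 3 × 420000 / 101 = 1260000 / 101
= 12475.2 ms


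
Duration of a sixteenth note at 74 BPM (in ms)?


Working:
One quarter-note beat = 60000 / BPM = 60000 / 74 ms
Sixteenth note = 1/4 × quarter note
Duration = 1/4 × 60000 / 74 = 15000 / 74
= 202.7 ms


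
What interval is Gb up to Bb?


Solution.
Letter names: G → B spans 3 letter names → a 3rd
Semitones: Gb → Bb = 4 half-steps
A 3rd of 4 semitones is a major 3rd
= major 3rd


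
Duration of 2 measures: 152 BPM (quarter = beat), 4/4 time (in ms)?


Step by step:
Quarter-note beat duration = 60000 / 152 ms
Beats per measure (4/4) = 4
One measure = 4 × 60000 / 152 = 240000 / 152 ms
2 measures = 2 × 240000 / 152 = 480000 / 152
= 3157.9 ms


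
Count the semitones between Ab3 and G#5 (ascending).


Working:
Absolute semitone position = octave×12 + chromatic position
Ab3: 3×12 + 8 = 44
G#5: 5×12 + 8 = 68
Difference = 68 - 44 = 24
= 24 semitones


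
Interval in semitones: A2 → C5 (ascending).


Absolute semitone position = octave×12 + chromatic position
A2: 2×12 + 9 = 33
C5: 5×12 + 0 = 60
Difference = 60 - 33 = 27
= 27 semitones


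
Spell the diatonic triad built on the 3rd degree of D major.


Reasoning:
D major scale: D E F# G A B C#
Diatonic triad on degree 3 stacks scale notes 3, 5, 7: F# A C#
F#→A = 3 semitones; F#→C# = 7 semitones → minor triad
= F# A C# (minor)


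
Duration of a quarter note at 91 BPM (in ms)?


One quarter-note beat = 60000 / BPM = 60000 / 91 ms
Duration = 60000 / 91
= 659.3 ms


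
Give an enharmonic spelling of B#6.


Step by step:
Enharmonic notes sound the same pitch but are spelled with different letter names
B# and C name the same pitch class
Octave numbers change at C, so B#6 = C7
= C7


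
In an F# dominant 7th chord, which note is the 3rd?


Dominant 7th chord = root + major 3rd + perfect 5th + minor 7th
Seventh chords stack in thirds, so the letter names are F-A-C-E
Root: F#
Major 3rd above F#: A#
Perfect 5th above F#: C#
Minor 7th above F#: E
The 3rd = A#


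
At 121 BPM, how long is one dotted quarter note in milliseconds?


Working:
One quarter-note beat = 60000 / BPM = 60000 / 121 ms
Dotted quarter note = 3/2 × quarter note
Duration = 3/2 × 60000 / 121 = 90000 / 121
= 743.8 ms


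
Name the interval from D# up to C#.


Letter names: D → C spans 7 letter names → a 7th
Semitones: D# → C# = 10 half-steps
A 7th of 10 semitones is a minor 7th
= minor 7th


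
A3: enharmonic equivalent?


Step by step:
Enharmonic notes sound the same pitch but are spelled with different letter names
A and G## name the same pitch class
= G##3


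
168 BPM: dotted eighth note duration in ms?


Solution.
One quarter-note beat = 60000 / BPM = 60000 / 168 ms
Dotted eighth note = 3/4 × quarter note
Duration = 3/4 × 60000 / 168 = 45000 / 168
= 267.9 ms


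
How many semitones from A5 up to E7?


Absolute semitone position = octave×12 + chromatic position
A5: 5×12 + 9 = 69
E7: 7×12 + 4 = 88
Difference = 88 - 69 = 19
= 19 semitones


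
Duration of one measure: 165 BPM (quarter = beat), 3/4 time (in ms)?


Working:
Quarter-note beat duration = 60000 / 165 ms
Beats per measure (3/4) = 3
One measure = 3 × 60000 / 165 = 180000 / 165 ms
= 1090.9 ms


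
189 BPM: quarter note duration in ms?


Reasoning:
One quarter-note beat = 60000 / BPM = 60000 / 189 ms
Duration = 60000 / 189
= 317.5 ms


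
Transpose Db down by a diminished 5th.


Step by step:
diminished 5th: 5 letter names, 6 semitones
Letter: D - 4 → G
Pitch: Db - 6 semitones, spelled as a G → G
= G


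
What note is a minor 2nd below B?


Reasoning:
A 2nd spans 2 letter names, so from B we land on A
A minor 2nd = 1 semitone below B
Spell A at that pitch: A#
= A#


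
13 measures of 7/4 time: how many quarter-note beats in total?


Reasoning:
Time signature 7/4: the bottom number 4 means the quarter note gets one count
The top number 7 means 7 quarter-note beats per measure
Total = 7 × 13 measures
= 91 quarter-note beats


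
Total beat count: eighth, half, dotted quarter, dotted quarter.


Beat values:
  eighth = 0.5 beats
  half = 2 beats
  dotted quarter = 1.5 beats
  dotted quarter = 1.5 beats
Sum = 0.5 + 2 + 1.5 + 1.5
= 5.5 beats


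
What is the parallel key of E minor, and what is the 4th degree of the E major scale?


Solution.
Parallel keys share the same tonic but differ in mode
E minor → parallel is E major
E major scale: E F# G# A B C# D#
= E major; 4th degree = A


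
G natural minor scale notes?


Solution.
Natural minor scale pattern: W-H-W-W-H-W-W (2-1-2-2-1-2-2 semitones)
Starting from G:
  G + 2 semitones → A
  A + 1 semitone → Bb
  Bb + 2 semitones → C
  C + 2 semitones → D
  D + 1 semitone → Eb
  Eb + 2 semitones → F
  F + 2 semitones → G
Scale = G A Bb C D Eb F


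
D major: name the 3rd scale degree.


Let's work it out.
Major scale pattern: W-W-H-W-W-W-H (2-2-1-2-2-2-1 semitones)
Starting from D:
  D + 2 semitones → E
  E + 2 semitones → F#
  F# + 1 semitone → G
  G + 2 semitones → A
  A + 2 semitones → B
  B + 2 semitones → C#
  C# + 1 semitone → D
Scale: D E F# G A B C#
Degree 3 = F#


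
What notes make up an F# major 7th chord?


Major 7th chord = root + major 3rd + perfect 5th + major 7th
Seventh chords stack in thirds, so the letter names are F-A-C-E
Root: F#
Major 3rd above F#: A#
Perfect 5th above F#: C#
Major 7th above F#: E#
Chord = F# A# C# E#


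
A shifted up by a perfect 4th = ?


Solution.
perfect 4th: 4 letter names, 5 semitones
Letter: A + 3 → D
Pitch: A + 5 semitones, spelled as a D → D
= D


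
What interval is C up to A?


Solution.
Letter names: C → A spans 6 letter names → a 6th
Semitones: C → A = 9 half-steps
A 6th of 9 semitones is a major 6th
= major 6th


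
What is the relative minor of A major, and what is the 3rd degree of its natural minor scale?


Solution.
The relative minor shares the major's key signature and starts on its 6th degree
6th degree = a major 6th above the tonic; a major 6th above A is F#
→ relative minor of A major is F# minor
F# natural minor scale: F# G# A B C# D E
= F# minor; 3rd degree = A


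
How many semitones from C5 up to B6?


Absolute semitone position = octave×12 + chromatic position
C5: 5×12 + 0 = 60
B6: 6×12 + 11 = 83
Difference = 83 - 60 = 23
= 23 semitones


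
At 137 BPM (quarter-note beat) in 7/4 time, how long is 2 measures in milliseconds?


Step by step:
Quarter-note beat duration = 60000 / 137 ms
Beats per measure (7/4) = 7
One measure = 7 × 60000 / 137 = 420000 / 137 ms
2 measures = 2 × 420000 / 137 = 840000 / 137
= 6131.4 ms


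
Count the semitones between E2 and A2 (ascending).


Working:
Absolute semitone position = octave×12 + chromatic position
E2: 2×12 + 4 = 28
A2: 2×12 + 9 = 33
Difference = 33 - 28 = 5
= 5 semitones


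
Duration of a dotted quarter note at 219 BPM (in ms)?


Step by step:
One quarter-note beat = 60000 / BPM = 60000 / 219 ms
Dotted quarter note = 3/2 × quarter note
Duration = 3/2 × 60000 / 219 = 90000 / 219
= 411.0 ms


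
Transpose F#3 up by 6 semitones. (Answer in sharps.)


Solution.
F#3: chromatic position 6 in octave 3 → absolute = 3×12 + 6 = 42
Transpose up 6: 42 + 6 = 48
48 = 4×12 + 0 → C in octave 4
Result = C4


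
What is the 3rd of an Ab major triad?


Solution.
Major triad = root + major 3rd (4 semitones) + perfect 5th (7 semitones)
A triad on Ab stacks thirds, so the chord tones use letter names A-C-E
Root: Ab
Major 3rd above Ab: C
Perfect 5th above Ab: Eb
The 3rd = C


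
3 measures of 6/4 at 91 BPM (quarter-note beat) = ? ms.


Working:
Quarter-note beat duration = 60000 / 91 ms
Beats per measure (6/4) = 6
One measure = 6 × 60000 / 91 = 360000 / 91 ms
3 measures = 3 × 360000 / 91 = 1080000 / 91
= 11868.1 ms


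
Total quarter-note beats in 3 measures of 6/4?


Time signature 6/4: the bottom number 4 means the quarter note gets one count
The top number 6 means 6 quarter-note beats per measure
Total = 6 × 3 measures
= 18 quarter-note beats


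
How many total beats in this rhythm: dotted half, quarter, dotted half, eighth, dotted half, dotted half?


Solution.
Beat values:
  dotted half = 3 beats
  quarter = 1 beat
  dotted half = 3 beats
  eighth = 0.5 beats
  dotted half = 3 beats
  dotted half = 3 beats
Sum = 3 + 1 + 3 + 0.5 + 3 + 3
= 13.5 beats


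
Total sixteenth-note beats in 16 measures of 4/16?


Working:
Time signature 4/16: the bottom number 16 means the sixteenth note gets one count
The top number 4 means 4 sixteenth-note beats per measure
Total = 4 × 16 measures
= 64 sixteenth-note beats


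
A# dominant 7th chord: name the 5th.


Reasoning:
Dominant 7th chord = root + major 3rd + perfect 5th + minor 7th
Seventh chords stack in thirds, so the letter names are A-C-E-G
Root: A#
Major 3rd above A#: C##
Perfect 5th above A#: E#
Minor 7th above A#: G#
The 5th = E#


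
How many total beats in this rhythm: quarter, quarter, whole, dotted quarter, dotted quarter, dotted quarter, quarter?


Solution.
Beat values:
  quarter = 1 beat
  quarter = 1 beat
  whole = 4 beats
  dotted quarter = 1.5 beats
  dotted quarter = 1.5 beats
  dotted quarter = 1.5 beats
  quarter = 1 beat
Sum = 1 + 1 + 4 + 1.5 + 1.5 + 1.5 + 1
= 11.5 beats


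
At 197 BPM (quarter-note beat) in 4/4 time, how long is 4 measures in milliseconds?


Step by step:
Quarter-note beat duration = 60000 / 197 ms
Beats per measure (4/4) = 4
One measure = 4 × 60000 / 197 = 240000 / 197 ms
4 measures = 4 × 240000 / 197 = 960000 / 197
= 4873.1 ms


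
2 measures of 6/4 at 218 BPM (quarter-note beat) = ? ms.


Working:
Quarter-note beat duration = 60000 / 218 ms
Beats per measure (6/4) = 6
One measure = 6 × 60000 / 218 = 360000 / 218 ms
2 measures = 2 × 360000 / 218 = 720000 / 218
= 3302.8 ms


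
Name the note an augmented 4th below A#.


Step by step:
A 4th spans 4 letter names, so from A we land on E
An augmented 4th = 6 semitones below A#
Spell E at that pitch: E
= E


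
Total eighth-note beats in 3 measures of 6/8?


Working:
Time signature 6/8: the bottom number 8 means the eighth note gets one count
The top number 6 means 6 eighth-note beats per measure
Total = 6 × 3 measures
= 18 eighth-note beats


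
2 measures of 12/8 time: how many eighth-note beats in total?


Time signature 12/8: the bottom number 8 means the eighth note gets one count
The top number 12 means 12 eighth-note beats per measure
Total = 12 × 2 measures
= 24 eighth-note beats


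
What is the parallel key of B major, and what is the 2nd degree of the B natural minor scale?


Let's work it out.
Parallel keys share the same tonic but differ in mode
B major → parallel is B minor
B natural minor scale: B C# D E F# G A
= B minor; 2nd degree = C#


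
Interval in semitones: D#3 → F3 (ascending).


Absolute semitone position = octave×12 + chromatic position
D#3: 3×12 + 3 = 39
F3: 3×12 + 5 = 41
Difference = 41 - 39 = 2
= 2 semitones


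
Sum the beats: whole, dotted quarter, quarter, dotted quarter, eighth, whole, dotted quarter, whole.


Solution.
Beat values:
  whole = 4 beats
  dotted quarter = 1.5 beats
  quarter = 1 beat
  dotted quarter = 1.5 beats
  eighth = 0.5 beats
  whole = 4 beats
  dotted quarter = 1.5 beats
  whole = 4 beats
Sum = 4 + 1.5 + 1 + 1.5 + 0.5 + 4 + 1.5 + 4
= 18 beats


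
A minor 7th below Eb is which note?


Let's work it out.
A 7th spans 7 letter names, so from E we land on F
A minor 7th = 10 semitones below Eb
Spell F at that pitch: F
= F


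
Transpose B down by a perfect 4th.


perfect 4th: 4 letter names, 5 semitones
Letter: B - 3 → F
Pitch: B - 5 semitones, spelled as an F → F#
= F#


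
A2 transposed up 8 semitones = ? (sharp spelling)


Working:
A2: chromatic position 9 in octave 2 → absolute = 2×12 + 9 = 33
Transpose up 8: 33 + 8 = 41
41 = 3×12 + 5 → F in octave 3
Result = F3


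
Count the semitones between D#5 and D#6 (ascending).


Solution.
Absolute semitone position = octave×12 + chromatic position
D#5: 5×12 + 3 = 63
D#6: 6×12 + 3 = 75
Difference = 75 - 63 = 12
= 12 semitones


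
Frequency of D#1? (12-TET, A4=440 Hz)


Reasoning:
f = 440 × 2^(n/12) where n = semitones from A4
D#1: -42 semitones from A4
f = 440 × 2^(-42/12)
f = 38.89 Hz


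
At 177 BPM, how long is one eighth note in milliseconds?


Solution.
One quarter-note beat = 60000 / BPM = 60000 / 177 ms
Eighth note = 1/2 × quarter note
Duration = 1/2 × 60000 / 177 = 30000 / 177
= 169.5 ms


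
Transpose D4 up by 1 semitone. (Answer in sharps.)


Let's work it out.
D4: chromatic position 2 in octave 4 → absolute = 4×12 + 2 = 50
Transpose up 1: 50 + 1 = 51
51 = 4×12 + 3 → D# in octave 4
Result = D#4


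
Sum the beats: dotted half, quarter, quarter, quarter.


Solution.
Beat values:
  dotted half = 3 beats
  quarter = 1 beat
  quarter = 1 beat
  quarter = 1 beat
Sum = 3 + 1 + 1 + 1
= 6 beats


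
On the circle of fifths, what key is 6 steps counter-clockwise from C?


Each counter-clockwise step moves down a perfect 5th (= up a perfect 4th)
From C: C → F → Bb → Eb → Ab → Db → F#/Gb
= F#/Gb


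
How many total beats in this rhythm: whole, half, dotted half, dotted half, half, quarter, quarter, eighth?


Reasoning:
Beat values:
  whole = 4 beats
  half = 2 beats
  dotted half = 3 beats
  dotted half = 3 beats
  half = 2 beats
  quarter = 1 beat
  quarter = 1 beat
  eighth = 0.5 beats
Sum = 4 + 2 + 3 + 3 + 2 + 1 + 1 + 0.5
= 16.5 beats


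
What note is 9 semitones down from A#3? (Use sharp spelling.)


Reasoning:
A#3: chromatic position 10 in octave 3 → absolute = 3×12 + 10 = 46
Transpose down 9: 46 - 9 = 37
37 = 3×12 + 1 → C# in octave 3
Result = C#3


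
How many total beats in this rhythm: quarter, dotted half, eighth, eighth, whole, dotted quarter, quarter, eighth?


Working:
Beat values:
  quarter = 1 beat
  dotted half = 3 beats
  eighth = 0.5 beats
  eighth = 0.5 beats
  whole = 4 beats
  dotted quarter = 1.5 beats
  quarter = 1 beat
  eighth = 0.5 beats
Sum = 1 + 3 + 0.5 + 0.5 + 4 + 1.5 + 1 + 0.5
= 12 beats


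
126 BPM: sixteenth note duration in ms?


Working:
One quarter-note beat = 60000 / BPM = 60000 / 126 ms
Sixteenth note = 1/4 × quarter note
Duration = 1/4 × 60000 / 126 = 15000 / 126
= 119.0 ms


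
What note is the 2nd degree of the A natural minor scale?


Solution.
Natural minor scale pattern: W-H-W-W-H-W-W (2-1-2-2-1-2-2 semitones)
Starting from A:
  A + 2 semitones → B
  B + 1 semitone → C
  C + 2 semitones → D
  D + 2 semitones → E
  E + 1 semitone → F
  F + 2 semitones → G
  G + 2 semitones → A
Scale: A B C D E F G
Degree 2 = B


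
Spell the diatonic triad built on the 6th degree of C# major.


C# major scale: C# D# E# F# G# A# B#
Diatonic triad on degree 6 stacks scale notes 6, 1, 3: A# C# E#
A#→C# = 3 semitones; A#→E# = 7 semitones → minor triad
= A# C# E# (minor)


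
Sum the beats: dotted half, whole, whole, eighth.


Step by step:
Beat values:
  dotted half = 3 beats
  whole = 4 beats
  whole = 4 beats
  eighth = 0.5 beats
Sum = 3 + 4 + 4 + 0.5
= 11.5 beats


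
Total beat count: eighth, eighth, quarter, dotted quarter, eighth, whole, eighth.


Step by step:
Beat values:
  eighth = 0.5 beats
  eighth = 0.5 beats
  quarter = 1 beat
  dotted quarter = 1.5 beats
  eighth = 0.5 beats
  whole = 4 beats
  eighth = 0.5 beats
Sum = 0.5 + 0.5 + 1 + 1.5 + 0.5 + 4 + 0.5
= 8.5 beats


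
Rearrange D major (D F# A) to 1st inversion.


Root position: D F# A
1st inversion: move root up an octave
Bass note: F#
Notes (bottom to top) = F# A D


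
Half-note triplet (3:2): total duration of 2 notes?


Let's work it out.
Triplet: 3 notes occupy the space of 2 half notes
Space = 2 × 2 = 4 beats
Each triplet note = 4 / 3 = 4/3 beats
2 notes = 2 × 4/3 = 8/3
= 8/3 beats


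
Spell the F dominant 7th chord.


Reasoning:
Dominant 7th chord = root + major 3rd + perfect 5th + minor 7th
Seventh chords stack in thirds, so the letter names are F-A-C-E
Root: F
Major 3rd above F: A
Perfect 5th above F: C
Minor 7th above F: Eb
Chord = F A C Eb


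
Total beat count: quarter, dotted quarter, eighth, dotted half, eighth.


Step by step:
Beat values:
  quarter = 1 beat
  dotted quarter = 1.5 beats
  eighth = 0.5 beats
  dotted half = 3 beats
  eighth = 0.5 beats
Sum = 1 + 1.5 + 0.5 + 3 + 0.5
= 6.5 beats


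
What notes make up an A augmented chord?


Let's work it out.
Augmented triad = root + major 3rd (4 semitones) + augmented 5th (8 semitones)
A triad on A stacks thirds, so the chord tones use letter names A-C-E
Root: A
Major 3rd above A: C#
Augmented 5th above A: E#
Chord = A C# E#


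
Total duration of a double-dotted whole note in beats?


Solution.
Base whole note = 4 beats
Dot 1 adds half the previous value: +2
Dot 2 adds half the previous value: +1
One double-dotted whole = 4 + 2 + 1 = 7
= 7 beats


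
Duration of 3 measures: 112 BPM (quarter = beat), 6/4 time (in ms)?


Quarter-note beat duration = 60000 / 112 ms
Beats per measure (6/4) = 6
One measure = 6 × 60000 / 112 = 360000 / 112 ms
3 measures = 3 × 360000 / 112 = 1080000 / 112
= 9642.9 ms


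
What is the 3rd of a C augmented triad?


Working:
Augmented triad = root + major 3rd (4 semitones) + augmented 5th (8 semitones)
A triad on C stacks thirds, so the chord tones use letter names C-E-G
Root: C
Major 3rd above C: E
Augmented 5th above C: G#
The 3rd = E


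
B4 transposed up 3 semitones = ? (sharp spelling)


Reasoning:
B4: chromatic position 11 in octave 4 → absolute = 4×12 + 11 = 59
Transpose up 3: 59 + 3 = 62
62 = 5×12 + 2 → D in octave 5
Result = D5


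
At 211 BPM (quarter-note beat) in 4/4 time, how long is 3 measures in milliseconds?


Working:
Quarter-note beat duration = 60000 / 211 ms
Beats per measure (4/4) = 4
One measure = 4 × 60000 / 211 = 240000 / 211 ms
3 measures = 3 × 240000 / 211 = 720000 / 211
= 3412.3 ms


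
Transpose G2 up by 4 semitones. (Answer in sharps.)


G2: chromatic position 7 in octave 2 → absolute = 2×12 + 7 = 31
Transpose up 4: 31 + 4 = 35
35 = 2×12 + 11 → B in octave 2
Result = B2


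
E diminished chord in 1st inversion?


Working:
Root position: E G Bb
1st inversion: move root up an octave
Bass note: G
Notes (bottom to top) = G Bb E


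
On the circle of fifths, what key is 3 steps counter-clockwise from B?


Let's work it out.
Each counter-clockwise step moves down a perfect 5th (= up a perfect 4th)
From B: B → E → A → D
= D


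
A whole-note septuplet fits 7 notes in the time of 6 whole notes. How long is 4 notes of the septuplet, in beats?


Step by step:
Septuplet: 7 notes occupy the space of 6 whole notes
Space = 6 × 4 = 24 beats
Each septuplet note = 24 / 7 = 24/7 beats
4 notes = 4 × 24/7 = 96/7
= 96/7 beats


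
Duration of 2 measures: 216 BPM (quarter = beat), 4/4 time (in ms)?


Step by step:
Quarter-note beat duration = 60000 / 216 ms
Beats per measure (4/4) = 4
One measure = 4 × 60000 / 216 = 240000 / 216 ms
2 measures = 2 × 240000 / 216 = 480000 / 216
= 2222.2 ms


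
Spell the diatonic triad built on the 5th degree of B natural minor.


B natural minor scale: B C# D E F# G A
Diatonic triad on degree 5 stacks scale notes 5, 7, 2: F# A C#
F#→A = 3 semitones; F#→C# = 7 semitones → minor triad
= F# A C# (minor)


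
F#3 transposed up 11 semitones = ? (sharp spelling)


Solution.
F#3: chromatic position 6 in octave 3 → absolute = 3×12 + 6 = 42
Transpose up 11: 42 + 11 = 53
53 = 4×12 + 5 → F in octave 4
Result = F4


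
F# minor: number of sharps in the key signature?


Sharp minor keys follow the circle of fifths: A(0), E(1), B(2), F#(3), C#(4), G#(5), D#(6), A#(7)
F# minor has 3 sharps
Order of sharps: F# C# G# D# A# E# B# → first 3: F#, C#, G#
= 3 sharps


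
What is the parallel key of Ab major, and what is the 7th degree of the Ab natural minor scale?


Parallel keys share the same tonic but differ in mode
Ab major → parallel is Ab minor
Ab natural minor scale: Ab Bb Cb Db Eb Fb Gb
= Ab minor; 7th degree = Gb


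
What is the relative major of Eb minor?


The relative major shares the key signature and is a minor 3rd above the minor tonic
A minor 3rd above Eb is Gb
→ relative major of Eb minor is Gb major
= Gb major


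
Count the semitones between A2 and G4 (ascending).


Working:
Absolute semitone position = octave×12 + chromatic position
A2: 2×12 + 9 = 33
G4: 4×12 + 7 = 55
Difference = 55 - 33 = 22
= 22 semitones


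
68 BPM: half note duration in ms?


One quarter-note beat = 60000 / BPM = 60000 / 68 ms
Half note = 2 × quarter note
Duration = 2 × 60000 / 68 = 120000 / 68
= 1764.7 ms


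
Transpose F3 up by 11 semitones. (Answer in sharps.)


Reasoning:
F3: chromatic position 5 in octave 3 → absolute = 3×12 + 5 = 41
Transpose up 11: 41 + 11 = 52
52 = 4×12 + 4 → E in octave 4
Result = E4


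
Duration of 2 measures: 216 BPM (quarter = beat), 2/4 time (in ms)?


Solution.
Quarter-note beat duration = 60000 / 216 ms
Beats per measure (2/4) = 2
One measure = 2 × 60000 / 216 = 120000 / 216 ms
2 measures = 2 × 120000 / 216 = 240000 / 216
= 1111.1 ms


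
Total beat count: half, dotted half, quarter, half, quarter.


Beat values:
  half = 2 beats
  dotted half = 3 beats
  quarter = 1 beat
  half = 2 beats
  quarter = 1 beat
Sum = 2 + 3 + 1 + 2 + 1
= 9 beats


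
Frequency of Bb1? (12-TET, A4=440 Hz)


Let's work it out.
f = 440 × 2^(n/12) where n = semitones from A4
Bb1: -35 semitones from A4
f = 440 × 2^(-35/12)
f = 58.27 Hz


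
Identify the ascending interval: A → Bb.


Step by step:
Letter names: A → B spans 2 letter names → a 2nd
Semitones: A → Bb = 1 half-step
A 2nd of 1 semitone is a minor 2nd
= minor 2nd


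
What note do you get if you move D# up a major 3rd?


Step by step:
major 3rd: 3 letter names, 4 semitones
Letter: D + 2 → F
Pitch: D# + 4 semitones, spelled as an F → F##
= F##


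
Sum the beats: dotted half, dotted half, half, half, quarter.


Reasoning:
Beat values:
  dotted half = 3 beats
  dotted half = 3 beats
  half = 2 beats
  half = 2 beats
  quarter = 1 beat
Sum = 3 + 3 + 2 + 2 + 1
= 11 beats


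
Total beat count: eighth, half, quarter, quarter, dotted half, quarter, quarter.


Reasoning:
Beat values:
  eighth = 0.5 beats
  half = 2 beats
  quarter = 1 beat
  quarter = 1 beat
  dotted half = 3 beats
  quarter = 1 beat
  quarter = 1 beat
Sum = 0.5 + 2 + 1 + 1 + 3 + 1 + 1
= 9.5 beats


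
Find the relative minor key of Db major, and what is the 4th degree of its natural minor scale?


The relative minor shares the major's key signature and starts on its 6th degree
6th degree = a major 6th above the tonic; a major 6th above Db is Bb
→ relative minor of Db major is Bb minor
Bb natural minor scale: Bb C Db Eb F Gb Ab
= Bb minor; 4th degree = Eb


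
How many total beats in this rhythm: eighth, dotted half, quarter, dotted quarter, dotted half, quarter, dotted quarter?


Let's work it out.
Beat values:
  eighth = 0.5 beats
  dotted half = 3 beats
  quarter = 1 beat
  dotted quarter = 1.5 beats
  dotted half = 3 beats
  quarter = 1 beat
  dotted quarter = 1.5 beats
Sum = 0.5 + 3 + 1 + 1.5 + 3 + 1 + 1.5
= 11.5 beats


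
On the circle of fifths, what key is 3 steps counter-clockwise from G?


Each counter-clockwise step moves down a perfect 5th (= up a perfect 4th)
From G: G → C → F → Bb
= Bb


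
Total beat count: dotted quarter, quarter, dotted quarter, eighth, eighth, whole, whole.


Step by step:
Beat values:
  dotted quarter = 1.5 beats
  quarter = 1 beat
  dotted quarter = 1.5 beats
  eighth = 0.5 beats
  eighth = 0.5 beats
  whole = 4 beats
  whole = 4 beats
Sum = 1.5 + 1 + 1.5 + 0.5 + 0.5 + 4 + 4
= 13 beats


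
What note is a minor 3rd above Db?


Step by step:
A 3rd spans 3 letter names, so from D we land on F
A minor 3rd = 3 semitones above Db
Spell F at that pitch: Fb
= Fb


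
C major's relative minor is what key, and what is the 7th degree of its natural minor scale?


Let's work it out.
The relative minor shares the major's key signature and starts on its 6th degree
6th degree = a major 6th above the tonic; a major 6th above C is A
→ relative minor of C major is A minor
A natural minor scale: A B C D E F G
= A minor; 7th degree = G


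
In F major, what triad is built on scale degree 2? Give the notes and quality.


Let's work it out.
F major scale: F G A Bb C D E
Diatonic triad on degree 2 stacks scale notes 2, 4, 6: G Bb D
G→Bb = 3 semitones; G→D = 7 semitones → minor triad
= G Bb D (minor)


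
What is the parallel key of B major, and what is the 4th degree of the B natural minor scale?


Parallel keys share the same tonic but differ in mode
B major → parallel is B minor
B natural minor scale: B C# D E F# G A
= B minor; 4th degree = E


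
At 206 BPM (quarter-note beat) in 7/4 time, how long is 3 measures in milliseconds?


Step by step:
Quarter-note beat duration = 60000 / 206 ms
Beats per measure (7/4) = 7
One measure = 7 × 60000 / 206 = 420000 / 206 ms
3 measures = 3 × 420000 / 206 = 1260000 / 206
= 6116.5 ms


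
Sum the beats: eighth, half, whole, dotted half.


Beat values:
  eighth = 0.5 beats
  half = 2 beats
  whole = 4 beats
  dotted half = 3 beats
Sum = 0.5 + 2 + 4 + 3
= 9.5 beats


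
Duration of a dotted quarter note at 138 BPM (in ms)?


Solution.
One quarter-note beat = 60000 / BPM = 60000 / 138 ms
Dotted quarter note = 3/2 × quarter note
Duration = 3/2 × 60000 / 138 = 90000 / 138
= 652.2 ms


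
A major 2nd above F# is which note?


Step by step:
A 2nd spans 2 letter names, so from F we land on G
A major 2nd = 2 semitones above F#
Spell G at that pitch: G#
= G#


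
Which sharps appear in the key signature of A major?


Solution.
Sharp major keys follow the circle of fifths: C(0), G(1), D(2), A(3), E(4), B(5), F#(6), C#(7)
A major has 3 sharps
Order of sharps: F# C# G# D# A# E# B# → first 3: F#, C#, G#
= F#, C#, G#


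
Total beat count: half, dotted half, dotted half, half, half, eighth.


Beat values:
  half = 2 beats
  dotted half = 3 beats
  dotted half = 3 beats
  half = 2 beats
  half = 2 beats
  eighth = 0.5 beats
Sum = 2 + 3 + 3 + 2 + 2 + 0.5
= 12.5 beats


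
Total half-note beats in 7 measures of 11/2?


Time signature 11/2: the bottom number 2 means the half note gets one count
The top number 11 means 11 half-note beats per measure
Total = 11 × 7 measures
= 77 half-note beats


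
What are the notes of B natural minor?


Step by step:
Natural minor scale pattern: W-H-W-W-H-W-W (2-1-2-2-1-2-2 semitones)
Starting from B:
  B + 2 semitones → C#
  C# + 1 semitone → D
  D + 2 semitones → E
  E + 2 semitones → F#
  F# + 1 semitone → G
  G + 2 semitones → A
  A + 2 semitones → B
Scale = B C# D E F# G A


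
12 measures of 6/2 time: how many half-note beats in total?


Step by step:
Time signature 6/2: the bottom number 2 means the half note gets one count
The top number 6 means 6 half-note beats per measure
Total = 6 × 12 measures
= 72 half-note beats


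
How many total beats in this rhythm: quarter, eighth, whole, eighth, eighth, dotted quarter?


Reasoning:
Beat values:
  quarter = 1 beat
  eighth = 0.5 beats
  whole = 4 beats
  eighth = 0.5 beats
  eighth = 0.5 beats
  dotted quarter = 1.5 beats
Sum = 1 + 0.5 + 4 + 0.5 + 0.5 + 1.5
= 8 beats


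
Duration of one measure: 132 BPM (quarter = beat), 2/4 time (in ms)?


Quarter-note beat duration = 60000 / 132 ms
Beats per measure (2/4) = 2
One measure = 2 × 60000 / 132 = 120000 / 132 ms
= 909.1 ms


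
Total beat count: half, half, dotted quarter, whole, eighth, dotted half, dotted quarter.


Beat values:
  half = 2 beats
  half = 2 beats
  dotted quarter = 1.5 beats
  whole = 4 beats
  eighth = 0.5 beats
  dotted half = 3 beats
  dotted quarter = 1.5 beats
Sum = 2 + 2 + 1.5 + 4 + 0.5 + 3 + 1.5
= 14.5 beats


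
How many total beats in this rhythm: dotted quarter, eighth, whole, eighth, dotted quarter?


Reasoning:
Beat values:
  dotted quarter = 1.5 beats
  eighth = 0.5 beats
  whole = 4 beats
  eighth = 0.5 beats
  dotted quarter = 1.5 beats
Sum = 1.5 + 0.5 + 4 + 0.5 + 1.5
= 8 beats


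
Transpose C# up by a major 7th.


Solution.
major 7th: 7 letter names, 11 semitones
Letter: C + 6 → B
Pitch: C# + 11 semitones, spelled as a B → B#
= B#


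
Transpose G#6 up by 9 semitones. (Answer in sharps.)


Solution.
G#6: chromatic position 8 in octave 6 → absolute = 6×12 + 8 = 80
Transpose up 9: 80 + 9 = 89
89 = 7×12 + 5 → F in octave 7
Result = F7


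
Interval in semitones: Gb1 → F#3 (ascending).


Absolute semitone position = octave×12 + chromatic position
Gb1: 1×12 + 6 = 18
F#3: 3×12 + 6 = 42
Difference = 42 - 18 = 24
= 24 semitones


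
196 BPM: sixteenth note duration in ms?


Working:
One quarter-note beat = 60000 / BPM = 60000 / 196 ms
Sixteenth note = 1/4 × quarter note
Duration = 1/4 × 60000 / 196 = 15000 / 196
= 76.5 ms


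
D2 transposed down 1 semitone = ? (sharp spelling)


D2: chromatic position 2 in octave 2 → absolute = 2×12 + 2 = 26
Transpose down 1: 26 - 1 = 25
25 = 2×12 + 1 → C# in octave 2
Result = C#2


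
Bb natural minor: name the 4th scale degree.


Solution.
Natural minor scale pattern: W-H-W-W-H-W-W (2-1-2-2-1-2-2 semitones)
Starting from Bb:
  Bb + 2 semitones → C
  C + 1 semitone → Db
  Db + 2 semitones → Eb
  Eb + 2 semitones → F
  F + 1 semitone → Gb
  Gb + 2 semitones → Ab
  Ab + 2 semitones → Bb
Scale: Bb C Db Eb F Gb Ab
Degree 4 = Eb


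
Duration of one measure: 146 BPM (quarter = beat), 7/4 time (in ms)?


Step by step:
Quarter-note beat duration = 60000 / 146 ms
Beats per measure (7/4) = 7
One measure = 7 × 60000 / 146 = 420000 / 146 ms
= 2876.7 ms


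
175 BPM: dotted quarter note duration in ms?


Reasoning:
One quarter-note beat = 60000 / BPM = 60000 / 175 ms
Dotted quarter note = 3/2 × quarter note
Duration = 3/2 × 60000 / 175 = 90000 / 175
= 514.3 ms


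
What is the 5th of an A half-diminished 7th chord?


Solution.
Half-diminished 7th chord = root + minor 3rd + diminished 5th + minor 7th
Seventh chords stack in thirds, so the letter names are A-C-E-G
Root: A
Minor 3rd above A: C
Diminished 5th above A: Eb
Minor 7th above A: G
The 5th = Eb


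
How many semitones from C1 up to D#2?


Absolute semitone position = octave×12 + chromatic position
C1: 1×12 + 0 = 12
D#2: 2×12 + 3 = 27
Difference = 27 - 12 = 15
= 15 semitones


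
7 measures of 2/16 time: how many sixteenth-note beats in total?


Time signature 2/16: the bottom number 16 means the sixteenth note gets one count
The top number 2 means 2 sixteenth-note beats per measure
Total = 2 × 7 measures
= 14 sixteenth-note beats


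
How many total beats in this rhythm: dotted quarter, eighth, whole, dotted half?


Step by step:
Beat values:
  dotted quarter = 1.5 beats
  eighth = 0.5 beats
  whole = 4 beats
  dotted half = 3 beats
Sum = 1.5 + 0.5 + 4 + 3
= 9 beats


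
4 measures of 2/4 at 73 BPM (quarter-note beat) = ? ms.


Solution.
Quarter-note beat duration = 60000 / 73 ms
Beats per measure (2/4) = 2
One measure = 2 × 60000 / 73 = 120000 / 73 ms
4 measures = 4 × 120000 / 73 = 480000 / 73
= 6575.3 ms


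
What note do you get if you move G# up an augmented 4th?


Solution.
augmented 4th: 4 letter names, 6 semitones
Letter: G + 3 → C
Pitch: G# + 6 semitones, spelled as a C → C##
= C##


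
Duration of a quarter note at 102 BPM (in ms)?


Step by step:
One quarter-note beat = 60000 / BPM = 60000 / 102 ms
Duration = 60000 / 102
= 588.2 ms


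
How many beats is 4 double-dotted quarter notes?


Working:
Base quarter note = 1 beat
Dot 1 adds half the previous value: +1/2
Dot 2 adds half the previous value: +1/4
One double-dotted quarter = 1 + 1/2 + 1/4 = 7/4
4 of them = 4 × 7/4 = 7
= 7 beats


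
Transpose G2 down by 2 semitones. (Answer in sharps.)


G2: chromatic position 7 in octave 2 → absolute = 2×12 + 7 = 31
Transpose down 2: 31 - 2 = 29
29 = 2×12 + 5 → F in octave 2
Result = F2


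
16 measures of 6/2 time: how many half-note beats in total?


Solution.
Time signature 6/2: the bottom number 2 means the half note gets one count
The top number 6 means 6 half-note beats per measure
Total = 6 × 16 measures
= 96 half-note beats


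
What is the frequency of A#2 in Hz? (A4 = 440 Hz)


Working:
f = 440 × 2^(n/12) where n = semitones from A4
A#2: -23 semitones from A4
f = 440 × 2^(-23/12)
f = 116.54 Hz


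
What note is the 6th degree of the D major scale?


Reasoning:
Major scale pattern: W-W-H-W-W-W-H (2-2-1-2-2-2-1 semitones)
Starting from D:
  D + 2 semitones → E
  E + 2 semitones → F#
  F# + 1 semitone → G
  G + 2 semitones → A
  A + 2 semitones → B
  B + 2 semitones → C#
  C# + 1 semitone → D
Scale: D E F# G A B C#
Degree 6 = B


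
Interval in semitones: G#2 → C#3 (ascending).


Step by step:
Absolute semitone position = octave×12 + chromatic position
G#2: 2×12 + 8 = 32
C#3: 3×12 + 1 = 37
Difference = 37 - 32 = 5
= 5 semitones
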